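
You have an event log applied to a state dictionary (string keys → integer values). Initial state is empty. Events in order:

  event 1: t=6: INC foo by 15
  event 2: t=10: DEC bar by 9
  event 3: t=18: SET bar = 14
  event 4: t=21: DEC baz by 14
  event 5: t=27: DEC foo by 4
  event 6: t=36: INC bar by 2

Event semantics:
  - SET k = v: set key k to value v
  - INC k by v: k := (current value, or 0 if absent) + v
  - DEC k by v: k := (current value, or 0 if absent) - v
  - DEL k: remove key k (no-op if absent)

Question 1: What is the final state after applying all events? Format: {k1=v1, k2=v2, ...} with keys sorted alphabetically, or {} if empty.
  after event 1 (t=6: INC foo by 15): {foo=15}
  after event 2 (t=10: DEC bar by 9): {bar=-9, foo=15}
  after event 3 (t=18: SET bar = 14): {bar=14, foo=15}
  after event 4 (t=21: DEC baz by 14): {bar=14, baz=-14, foo=15}
  after event 5 (t=27: DEC foo by 4): {bar=14, baz=-14, foo=11}
  after event 6 (t=36: INC bar by 2): {bar=16, baz=-14, foo=11}

Answer: {bar=16, baz=-14, foo=11}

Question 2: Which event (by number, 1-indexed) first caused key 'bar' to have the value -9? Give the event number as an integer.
Answer: 2

Derivation:
Looking for first event where bar becomes -9:
  event 2: bar (absent) -> -9  <-- first match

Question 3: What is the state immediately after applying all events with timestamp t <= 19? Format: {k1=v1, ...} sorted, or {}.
Answer: {bar=14, foo=15}

Derivation:
Apply events with t <= 19 (3 events):
  after event 1 (t=6: INC foo by 15): {foo=15}
  after event 2 (t=10: DEC bar by 9): {bar=-9, foo=15}
  after event 3 (t=18: SET bar = 14): {bar=14, foo=15}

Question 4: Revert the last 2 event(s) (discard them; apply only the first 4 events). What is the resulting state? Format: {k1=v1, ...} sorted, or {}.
Answer: {bar=14, baz=-14, foo=15}

Derivation:
Keep first 4 events (discard last 2):
  after event 1 (t=6: INC foo by 15): {foo=15}
  after event 2 (t=10: DEC bar by 9): {bar=-9, foo=15}
  after event 3 (t=18: SET bar = 14): {bar=14, foo=15}
  after event 4 (t=21: DEC baz by 14): {bar=14, baz=-14, foo=15}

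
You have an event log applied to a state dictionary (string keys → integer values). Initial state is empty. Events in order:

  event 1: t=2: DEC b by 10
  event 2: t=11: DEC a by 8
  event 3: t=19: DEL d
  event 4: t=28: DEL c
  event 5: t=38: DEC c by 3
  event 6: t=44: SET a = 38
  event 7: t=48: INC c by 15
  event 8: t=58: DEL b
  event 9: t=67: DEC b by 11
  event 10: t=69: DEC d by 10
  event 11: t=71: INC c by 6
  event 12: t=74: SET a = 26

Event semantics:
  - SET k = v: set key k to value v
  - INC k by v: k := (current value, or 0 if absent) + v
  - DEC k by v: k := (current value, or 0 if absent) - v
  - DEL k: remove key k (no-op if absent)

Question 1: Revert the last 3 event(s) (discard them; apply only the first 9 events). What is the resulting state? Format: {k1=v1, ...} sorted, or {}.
Answer: {a=38, b=-11, c=12}

Derivation:
Keep first 9 events (discard last 3):
  after event 1 (t=2: DEC b by 10): {b=-10}
  after event 2 (t=11: DEC a by 8): {a=-8, b=-10}
  after event 3 (t=19: DEL d): {a=-8, b=-10}
  after event 4 (t=28: DEL c): {a=-8, b=-10}
  after event 5 (t=38: DEC c by 3): {a=-8, b=-10, c=-3}
  after event 6 (t=44: SET a = 38): {a=38, b=-10, c=-3}
  after event 7 (t=48: INC c by 15): {a=38, b=-10, c=12}
  after event 8 (t=58: DEL b): {a=38, c=12}
  after event 9 (t=67: DEC b by 11): {a=38, b=-11, c=12}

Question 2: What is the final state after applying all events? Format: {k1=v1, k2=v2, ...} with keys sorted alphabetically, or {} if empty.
  after event 1 (t=2: DEC b by 10): {b=-10}
  after event 2 (t=11: DEC a by 8): {a=-8, b=-10}
  after event 3 (t=19: DEL d): {a=-8, b=-10}
  after event 4 (t=28: DEL c): {a=-8, b=-10}
  after event 5 (t=38: DEC c by 3): {a=-8, b=-10, c=-3}
  after event 6 (t=44: SET a = 38): {a=38, b=-10, c=-3}
  after event 7 (t=48: INC c by 15): {a=38, b=-10, c=12}
  after event 8 (t=58: DEL b): {a=38, c=12}
  after event 9 (t=67: DEC b by 11): {a=38, b=-11, c=12}
  after event 10 (t=69: DEC d by 10): {a=38, b=-11, c=12, d=-10}
  after event 11 (t=71: INC c by 6): {a=38, b=-11, c=18, d=-10}
  after event 12 (t=74: SET a = 26): {a=26, b=-11, c=18, d=-10}

Answer: {a=26, b=-11, c=18, d=-10}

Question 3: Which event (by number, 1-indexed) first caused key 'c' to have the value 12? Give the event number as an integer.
Looking for first event where c becomes 12:
  event 5: c = -3
  event 6: c = -3
  event 7: c -3 -> 12  <-- first match

Answer: 7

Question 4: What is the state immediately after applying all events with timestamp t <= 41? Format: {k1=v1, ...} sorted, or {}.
Answer: {a=-8, b=-10, c=-3}

Derivation:
Apply events with t <= 41 (5 events):
  after event 1 (t=2: DEC b by 10): {b=-10}
  after event 2 (t=11: DEC a by 8): {a=-8, b=-10}
  after event 3 (t=19: DEL d): {a=-8, b=-10}
  after event 4 (t=28: DEL c): {a=-8, b=-10}
  after event 5 (t=38: DEC c by 3): {a=-8, b=-10, c=-3}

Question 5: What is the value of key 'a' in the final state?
Answer: 26

Derivation:
Track key 'a' through all 12 events:
  event 1 (t=2: DEC b by 10): a unchanged
  event 2 (t=11: DEC a by 8): a (absent) -> -8
  event 3 (t=19: DEL d): a unchanged
  event 4 (t=28: DEL c): a unchanged
  event 5 (t=38: DEC c by 3): a unchanged
  event 6 (t=44: SET a = 38): a -8 -> 38
  event 7 (t=48: INC c by 15): a unchanged
  event 8 (t=58: DEL b): a unchanged
  event 9 (t=67: DEC b by 11): a unchanged
  event 10 (t=69: DEC d by 10): a unchanged
  event 11 (t=71: INC c by 6): a unchanged
  event 12 (t=74: SET a = 26): a 38 -> 26
Final: a = 26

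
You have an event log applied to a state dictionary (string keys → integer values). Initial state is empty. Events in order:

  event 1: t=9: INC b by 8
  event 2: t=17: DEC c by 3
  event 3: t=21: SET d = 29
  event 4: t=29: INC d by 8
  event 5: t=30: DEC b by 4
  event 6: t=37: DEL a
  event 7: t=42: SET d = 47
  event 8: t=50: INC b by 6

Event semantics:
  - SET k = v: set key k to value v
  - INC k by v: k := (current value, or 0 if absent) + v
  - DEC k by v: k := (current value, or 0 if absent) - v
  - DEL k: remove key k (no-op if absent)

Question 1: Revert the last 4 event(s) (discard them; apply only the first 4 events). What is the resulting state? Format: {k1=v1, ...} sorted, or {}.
Answer: {b=8, c=-3, d=37}

Derivation:
Keep first 4 events (discard last 4):
  after event 1 (t=9: INC b by 8): {b=8}
  after event 2 (t=17: DEC c by 3): {b=8, c=-3}
  after event 3 (t=21: SET d = 29): {b=8, c=-3, d=29}
  after event 4 (t=29: INC d by 8): {b=8, c=-3, d=37}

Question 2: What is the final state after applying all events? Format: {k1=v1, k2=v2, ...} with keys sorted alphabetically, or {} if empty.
  after event 1 (t=9: INC b by 8): {b=8}
  after event 2 (t=17: DEC c by 3): {b=8, c=-3}
  after event 3 (t=21: SET d = 29): {b=8, c=-3, d=29}
  after event 4 (t=29: INC d by 8): {b=8, c=-3, d=37}
  after event 5 (t=30: DEC b by 4): {b=4, c=-3, d=37}
  after event 6 (t=37: DEL a): {b=4, c=-3, d=37}
  after event 7 (t=42: SET d = 47): {b=4, c=-3, d=47}
  after event 8 (t=50: INC b by 6): {b=10, c=-3, d=47}

Answer: {b=10, c=-3, d=47}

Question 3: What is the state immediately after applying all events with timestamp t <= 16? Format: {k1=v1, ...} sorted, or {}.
Apply events with t <= 16 (1 events):
  after event 1 (t=9: INC b by 8): {b=8}

Answer: {b=8}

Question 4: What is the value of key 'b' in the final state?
Track key 'b' through all 8 events:
  event 1 (t=9: INC b by 8): b (absent) -> 8
  event 2 (t=17: DEC c by 3): b unchanged
  event 3 (t=21: SET d = 29): b unchanged
  event 4 (t=29: INC d by 8): b unchanged
  event 5 (t=30: DEC b by 4): b 8 -> 4
  event 6 (t=37: DEL a): b unchanged
  event 7 (t=42: SET d = 47): b unchanged
  event 8 (t=50: INC b by 6): b 4 -> 10
Final: b = 10

Answer: 10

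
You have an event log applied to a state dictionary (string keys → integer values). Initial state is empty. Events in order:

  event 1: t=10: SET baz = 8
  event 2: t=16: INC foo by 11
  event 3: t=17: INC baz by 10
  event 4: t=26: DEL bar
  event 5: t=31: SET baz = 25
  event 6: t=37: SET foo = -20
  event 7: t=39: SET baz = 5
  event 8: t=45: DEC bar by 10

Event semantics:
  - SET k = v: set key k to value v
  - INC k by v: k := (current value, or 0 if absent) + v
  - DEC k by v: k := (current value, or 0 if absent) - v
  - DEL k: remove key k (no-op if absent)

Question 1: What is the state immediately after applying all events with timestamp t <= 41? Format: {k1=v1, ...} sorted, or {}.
Answer: {baz=5, foo=-20}

Derivation:
Apply events with t <= 41 (7 events):
  after event 1 (t=10: SET baz = 8): {baz=8}
  after event 2 (t=16: INC foo by 11): {baz=8, foo=11}
  after event 3 (t=17: INC baz by 10): {baz=18, foo=11}
  after event 4 (t=26: DEL bar): {baz=18, foo=11}
  after event 5 (t=31: SET baz = 25): {baz=25, foo=11}
  after event 6 (t=37: SET foo = -20): {baz=25, foo=-20}
  after event 7 (t=39: SET baz = 5): {baz=5, foo=-20}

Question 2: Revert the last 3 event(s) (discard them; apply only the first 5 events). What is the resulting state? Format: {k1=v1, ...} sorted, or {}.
Keep first 5 events (discard last 3):
  after event 1 (t=10: SET baz = 8): {baz=8}
  after event 2 (t=16: INC foo by 11): {baz=8, foo=11}
  after event 3 (t=17: INC baz by 10): {baz=18, foo=11}
  after event 4 (t=26: DEL bar): {baz=18, foo=11}
  after event 5 (t=31: SET baz = 25): {baz=25, foo=11}

Answer: {baz=25, foo=11}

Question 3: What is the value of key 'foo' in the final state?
Answer: -20

Derivation:
Track key 'foo' through all 8 events:
  event 1 (t=10: SET baz = 8): foo unchanged
  event 2 (t=16: INC foo by 11): foo (absent) -> 11
  event 3 (t=17: INC baz by 10): foo unchanged
  event 4 (t=26: DEL bar): foo unchanged
  event 5 (t=31: SET baz = 25): foo unchanged
  event 6 (t=37: SET foo = -20): foo 11 -> -20
  event 7 (t=39: SET baz = 5): foo unchanged
  event 8 (t=45: DEC bar by 10): foo unchanged
Final: foo = -20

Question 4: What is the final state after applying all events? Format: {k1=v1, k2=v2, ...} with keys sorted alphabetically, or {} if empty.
  after event 1 (t=10: SET baz = 8): {baz=8}
  after event 2 (t=16: INC foo by 11): {baz=8, foo=11}
  after event 3 (t=17: INC baz by 10): {baz=18, foo=11}
  after event 4 (t=26: DEL bar): {baz=18, foo=11}
  after event 5 (t=31: SET baz = 25): {baz=25, foo=11}
  after event 6 (t=37: SET foo = -20): {baz=25, foo=-20}
  after event 7 (t=39: SET baz = 5): {baz=5, foo=-20}
  after event 8 (t=45: DEC bar by 10): {bar=-10, baz=5, foo=-20}

Answer: {bar=-10, baz=5, foo=-20}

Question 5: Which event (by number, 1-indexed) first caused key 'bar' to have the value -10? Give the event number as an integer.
Looking for first event where bar becomes -10:
  event 8: bar (absent) -> -10  <-- first match

Answer: 8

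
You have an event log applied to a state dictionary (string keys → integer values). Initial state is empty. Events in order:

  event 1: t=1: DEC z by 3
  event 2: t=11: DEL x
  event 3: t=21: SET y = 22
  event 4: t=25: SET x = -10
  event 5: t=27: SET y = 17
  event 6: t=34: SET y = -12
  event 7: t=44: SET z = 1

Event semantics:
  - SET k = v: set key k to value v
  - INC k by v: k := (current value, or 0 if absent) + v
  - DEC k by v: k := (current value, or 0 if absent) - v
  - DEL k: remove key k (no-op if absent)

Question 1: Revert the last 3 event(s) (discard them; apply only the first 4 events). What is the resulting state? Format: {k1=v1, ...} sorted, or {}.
Keep first 4 events (discard last 3):
  after event 1 (t=1: DEC z by 3): {z=-3}
  after event 2 (t=11: DEL x): {z=-3}
  after event 3 (t=21: SET y = 22): {y=22, z=-3}
  after event 4 (t=25: SET x = -10): {x=-10, y=22, z=-3}

Answer: {x=-10, y=22, z=-3}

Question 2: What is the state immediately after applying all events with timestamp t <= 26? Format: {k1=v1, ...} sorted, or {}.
Apply events with t <= 26 (4 events):
  after event 1 (t=1: DEC z by 3): {z=-3}
  after event 2 (t=11: DEL x): {z=-3}
  after event 3 (t=21: SET y = 22): {y=22, z=-3}
  after event 4 (t=25: SET x = -10): {x=-10, y=22, z=-3}

Answer: {x=-10, y=22, z=-3}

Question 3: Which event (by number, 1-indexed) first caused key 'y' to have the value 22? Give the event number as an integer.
Looking for first event where y becomes 22:
  event 3: y (absent) -> 22  <-- first match

Answer: 3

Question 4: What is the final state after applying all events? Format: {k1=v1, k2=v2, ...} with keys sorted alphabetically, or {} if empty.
  after event 1 (t=1: DEC z by 3): {z=-3}
  after event 2 (t=11: DEL x): {z=-3}
  after event 3 (t=21: SET y = 22): {y=22, z=-3}
  after event 4 (t=25: SET x = -10): {x=-10, y=22, z=-3}
  after event 5 (t=27: SET y = 17): {x=-10, y=17, z=-3}
  after event 6 (t=34: SET y = -12): {x=-10, y=-12, z=-3}
  after event 7 (t=44: SET z = 1): {x=-10, y=-12, z=1}

Answer: {x=-10, y=-12, z=1}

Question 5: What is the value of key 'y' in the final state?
Answer: -12

Derivation:
Track key 'y' through all 7 events:
  event 1 (t=1: DEC z by 3): y unchanged
  event 2 (t=11: DEL x): y unchanged
  event 3 (t=21: SET y = 22): y (absent) -> 22
  event 4 (t=25: SET x = -10): y unchanged
  event 5 (t=27: SET y = 17): y 22 -> 17
  event 6 (t=34: SET y = -12): y 17 -> -12
  event 7 (t=44: SET z = 1): y unchanged
Final: y = -12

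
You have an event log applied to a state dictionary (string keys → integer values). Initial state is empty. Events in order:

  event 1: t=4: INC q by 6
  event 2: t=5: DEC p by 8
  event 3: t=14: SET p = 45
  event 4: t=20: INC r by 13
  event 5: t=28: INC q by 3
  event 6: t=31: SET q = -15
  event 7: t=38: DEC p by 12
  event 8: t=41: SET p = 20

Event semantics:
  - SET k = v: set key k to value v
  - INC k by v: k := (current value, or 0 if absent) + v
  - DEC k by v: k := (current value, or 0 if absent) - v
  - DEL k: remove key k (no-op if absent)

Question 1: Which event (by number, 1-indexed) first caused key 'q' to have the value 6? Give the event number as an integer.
Answer: 1

Derivation:
Looking for first event where q becomes 6:
  event 1: q (absent) -> 6  <-- first match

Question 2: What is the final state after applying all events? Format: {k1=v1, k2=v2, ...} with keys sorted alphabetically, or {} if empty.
Answer: {p=20, q=-15, r=13}

Derivation:
  after event 1 (t=4: INC q by 6): {q=6}
  after event 2 (t=5: DEC p by 8): {p=-8, q=6}
  after event 3 (t=14: SET p = 45): {p=45, q=6}
  after event 4 (t=20: INC r by 13): {p=45, q=6, r=13}
  after event 5 (t=28: INC q by 3): {p=45, q=9, r=13}
  after event 6 (t=31: SET q = -15): {p=45, q=-15, r=13}
  after event 7 (t=38: DEC p by 12): {p=33, q=-15, r=13}
  after event 8 (t=41: SET p = 20): {p=20, q=-15, r=13}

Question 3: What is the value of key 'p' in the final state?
Track key 'p' through all 8 events:
  event 1 (t=4: INC q by 6): p unchanged
  event 2 (t=5: DEC p by 8): p (absent) -> -8
  event 3 (t=14: SET p = 45): p -8 -> 45
  event 4 (t=20: INC r by 13): p unchanged
  event 5 (t=28: INC q by 3): p unchanged
  event 6 (t=31: SET q = -15): p unchanged
  event 7 (t=38: DEC p by 12): p 45 -> 33
  event 8 (t=41: SET p = 20): p 33 -> 20
Final: p = 20

Answer: 20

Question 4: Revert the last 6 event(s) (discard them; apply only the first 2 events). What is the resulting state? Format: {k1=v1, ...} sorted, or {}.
Answer: {p=-8, q=6}

Derivation:
Keep first 2 events (discard last 6):
  after event 1 (t=4: INC q by 6): {q=6}
  after event 2 (t=5: DEC p by 8): {p=-8, q=6}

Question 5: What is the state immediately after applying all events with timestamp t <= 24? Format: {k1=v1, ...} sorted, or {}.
Apply events with t <= 24 (4 events):
  after event 1 (t=4: INC q by 6): {q=6}
  after event 2 (t=5: DEC p by 8): {p=-8, q=6}
  after event 3 (t=14: SET p = 45): {p=45, q=6}
  after event 4 (t=20: INC r by 13): {p=45, q=6, r=13}

Answer: {p=45, q=6, r=13}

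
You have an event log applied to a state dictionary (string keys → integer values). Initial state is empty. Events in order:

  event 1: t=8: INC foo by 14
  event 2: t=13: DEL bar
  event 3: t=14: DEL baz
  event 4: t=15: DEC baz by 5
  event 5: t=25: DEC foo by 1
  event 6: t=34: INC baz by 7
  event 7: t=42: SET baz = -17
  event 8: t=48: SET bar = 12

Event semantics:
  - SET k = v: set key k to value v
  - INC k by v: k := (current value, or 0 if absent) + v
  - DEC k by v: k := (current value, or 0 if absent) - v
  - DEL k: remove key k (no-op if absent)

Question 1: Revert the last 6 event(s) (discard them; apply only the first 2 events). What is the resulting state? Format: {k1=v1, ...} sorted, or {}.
Keep first 2 events (discard last 6):
  after event 1 (t=8: INC foo by 14): {foo=14}
  after event 2 (t=13: DEL bar): {foo=14}

Answer: {foo=14}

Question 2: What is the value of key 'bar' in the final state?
Track key 'bar' through all 8 events:
  event 1 (t=8: INC foo by 14): bar unchanged
  event 2 (t=13: DEL bar): bar (absent) -> (absent)
  event 3 (t=14: DEL baz): bar unchanged
  event 4 (t=15: DEC baz by 5): bar unchanged
  event 5 (t=25: DEC foo by 1): bar unchanged
  event 6 (t=34: INC baz by 7): bar unchanged
  event 7 (t=42: SET baz = -17): bar unchanged
  event 8 (t=48: SET bar = 12): bar (absent) -> 12
Final: bar = 12

Answer: 12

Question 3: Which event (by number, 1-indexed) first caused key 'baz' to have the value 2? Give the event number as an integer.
Answer: 6

Derivation:
Looking for first event where baz becomes 2:
  event 4: baz = -5
  event 5: baz = -5
  event 6: baz -5 -> 2  <-- first match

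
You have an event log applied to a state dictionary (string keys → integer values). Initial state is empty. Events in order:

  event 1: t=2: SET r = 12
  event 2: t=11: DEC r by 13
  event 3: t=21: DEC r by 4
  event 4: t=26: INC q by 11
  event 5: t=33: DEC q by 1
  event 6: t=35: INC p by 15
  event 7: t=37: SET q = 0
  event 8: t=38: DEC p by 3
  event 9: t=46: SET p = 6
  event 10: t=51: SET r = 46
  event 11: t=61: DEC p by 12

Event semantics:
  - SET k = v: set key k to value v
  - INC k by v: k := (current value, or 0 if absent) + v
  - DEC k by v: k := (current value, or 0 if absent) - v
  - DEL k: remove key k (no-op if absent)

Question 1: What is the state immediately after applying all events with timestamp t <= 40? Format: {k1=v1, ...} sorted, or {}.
Answer: {p=12, q=0, r=-5}

Derivation:
Apply events with t <= 40 (8 events):
  after event 1 (t=2: SET r = 12): {r=12}
  after event 2 (t=11: DEC r by 13): {r=-1}
  after event 3 (t=21: DEC r by 4): {r=-5}
  after event 4 (t=26: INC q by 11): {q=11, r=-5}
  after event 5 (t=33: DEC q by 1): {q=10, r=-5}
  after event 6 (t=35: INC p by 15): {p=15, q=10, r=-5}
  after event 7 (t=37: SET q = 0): {p=15, q=0, r=-5}
  after event 8 (t=38: DEC p by 3): {p=12, q=0, r=-5}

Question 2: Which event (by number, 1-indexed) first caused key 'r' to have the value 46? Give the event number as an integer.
Looking for first event where r becomes 46:
  event 1: r = 12
  event 2: r = -1
  event 3: r = -5
  event 4: r = -5
  event 5: r = -5
  event 6: r = -5
  event 7: r = -5
  event 8: r = -5
  event 9: r = -5
  event 10: r -5 -> 46  <-- first match

Answer: 10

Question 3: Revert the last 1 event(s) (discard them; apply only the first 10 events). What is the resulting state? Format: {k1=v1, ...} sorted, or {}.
Answer: {p=6, q=0, r=46}

Derivation:
Keep first 10 events (discard last 1):
  after event 1 (t=2: SET r = 12): {r=12}
  after event 2 (t=11: DEC r by 13): {r=-1}
  after event 3 (t=21: DEC r by 4): {r=-5}
  after event 4 (t=26: INC q by 11): {q=11, r=-5}
  after event 5 (t=33: DEC q by 1): {q=10, r=-5}
  after event 6 (t=35: INC p by 15): {p=15, q=10, r=-5}
  after event 7 (t=37: SET q = 0): {p=15, q=0, r=-5}
  after event 8 (t=38: DEC p by 3): {p=12, q=0, r=-5}
  after event 9 (t=46: SET p = 6): {p=6, q=0, r=-5}
  after event 10 (t=51: SET r = 46): {p=6, q=0, r=46}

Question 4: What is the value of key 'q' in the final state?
Track key 'q' through all 11 events:
  event 1 (t=2: SET r = 12): q unchanged
  event 2 (t=11: DEC r by 13): q unchanged
  event 3 (t=21: DEC r by 4): q unchanged
  event 4 (t=26: INC q by 11): q (absent) -> 11
  event 5 (t=33: DEC q by 1): q 11 -> 10
  event 6 (t=35: INC p by 15): q unchanged
  event 7 (t=37: SET q = 0): q 10 -> 0
  event 8 (t=38: DEC p by 3): q unchanged
  event 9 (t=46: SET p = 6): q unchanged
  event 10 (t=51: SET r = 46): q unchanged
  event 11 (t=61: DEC p by 12): q unchanged
Final: q = 0

Answer: 0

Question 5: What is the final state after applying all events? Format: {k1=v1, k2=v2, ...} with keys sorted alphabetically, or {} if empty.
  after event 1 (t=2: SET r = 12): {r=12}
  after event 2 (t=11: DEC r by 13): {r=-1}
  after event 3 (t=21: DEC r by 4): {r=-5}
  after event 4 (t=26: INC q by 11): {q=11, r=-5}
  after event 5 (t=33: DEC q by 1): {q=10, r=-5}
  after event 6 (t=35: INC p by 15): {p=15, q=10, r=-5}
  after event 7 (t=37: SET q = 0): {p=15, q=0, r=-5}
  after event 8 (t=38: DEC p by 3): {p=12, q=0, r=-5}
  after event 9 (t=46: SET p = 6): {p=6, q=0, r=-5}
  after event 10 (t=51: SET r = 46): {p=6, q=0, r=46}
  after event 11 (t=61: DEC p by 12): {p=-6, q=0, r=46}

Answer: {p=-6, q=0, r=46}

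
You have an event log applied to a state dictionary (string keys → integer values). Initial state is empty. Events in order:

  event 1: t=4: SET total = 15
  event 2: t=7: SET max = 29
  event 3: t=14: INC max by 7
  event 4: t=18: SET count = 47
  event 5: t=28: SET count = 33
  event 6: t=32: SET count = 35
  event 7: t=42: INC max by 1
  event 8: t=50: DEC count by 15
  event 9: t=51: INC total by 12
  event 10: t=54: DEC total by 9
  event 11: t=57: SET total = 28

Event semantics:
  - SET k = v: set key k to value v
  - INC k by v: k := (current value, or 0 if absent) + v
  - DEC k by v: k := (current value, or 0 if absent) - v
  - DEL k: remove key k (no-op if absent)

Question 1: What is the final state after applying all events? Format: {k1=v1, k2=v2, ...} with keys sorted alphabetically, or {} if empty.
  after event 1 (t=4: SET total = 15): {total=15}
  after event 2 (t=7: SET max = 29): {max=29, total=15}
  after event 3 (t=14: INC max by 7): {max=36, total=15}
  after event 4 (t=18: SET count = 47): {count=47, max=36, total=15}
  after event 5 (t=28: SET count = 33): {count=33, max=36, total=15}
  after event 6 (t=32: SET count = 35): {count=35, max=36, total=15}
  after event 7 (t=42: INC max by 1): {count=35, max=37, total=15}
  after event 8 (t=50: DEC count by 15): {count=20, max=37, total=15}
  after event 9 (t=51: INC total by 12): {count=20, max=37, total=27}
  after event 10 (t=54: DEC total by 9): {count=20, max=37, total=18}
  after event 11 (t=57: SET total = 28): {count=20, max=37, total=28}

Answer: {count=20, max=37, total=28}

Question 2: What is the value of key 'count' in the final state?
Answer: 20

Derivation:
Track key 'count' through all 11 events:
  event 1 (t=4: SET total = 15): count unchanged
  event 2 (t=7: SET max = 29): count unchanged
  event 3 (t=14: INC max by 7): count unchanged
  event 4 (t=18: SET count = 47): count (absent) -> 47
  event 5 (t=28: SET count = 33): count 47 -> 33
  event 6 (t=32: SET count = 35): count 33 -> 35
  event 7 (t=42: INC max by 1): count unchanged
  event 8 (t=50: DEC count by 15): count 35 -> 20
  event 9 (t=51: INC total by 12): count unchanged
  event 10 (t=54: DEC total by 9): count unchanged
  event 11 (t=57: SET total = 28): count unchanged
Final: count = 20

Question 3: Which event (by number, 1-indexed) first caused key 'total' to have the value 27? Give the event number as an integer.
Answer: 9

Derivation:
Looking for first event where total becomes 27:
  event 1: total = 15
  event 2: total = 15
  event 3: total = 15
  event 4: total = 15
  event 5: total = 15
  event 6: total = 15
  event 7: total = 15
  event 8: total = 15
  event 9: total 15 -> 27  <-- first match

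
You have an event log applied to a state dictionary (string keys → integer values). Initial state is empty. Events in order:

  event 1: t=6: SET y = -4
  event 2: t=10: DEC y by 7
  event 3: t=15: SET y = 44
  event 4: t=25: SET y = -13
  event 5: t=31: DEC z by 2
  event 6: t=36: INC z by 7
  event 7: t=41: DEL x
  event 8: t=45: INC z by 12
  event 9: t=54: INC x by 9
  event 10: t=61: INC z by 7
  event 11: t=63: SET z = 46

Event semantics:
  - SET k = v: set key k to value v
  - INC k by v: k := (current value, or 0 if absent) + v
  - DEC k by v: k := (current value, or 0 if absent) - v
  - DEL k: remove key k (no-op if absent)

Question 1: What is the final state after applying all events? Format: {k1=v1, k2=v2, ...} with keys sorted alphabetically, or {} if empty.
Answer: {x=9, y=-13, z=46}

Derivation:
  after event 1 (t=6: SET y = -4): {y=-4}
  after event 2 (t=10: DEC y by 7): {y=-11}
  after event 3 (t=15: SET y = 44): {y=44}
  after event 4 (t=25: SET y = -13): {y=-13}
  after event 5 (t=31: DEC z by 2): {y=-13, z=-2}
  after event 6 (t=36: INC z by 7): {y=-13, z=5}
  after event 7 (t=41: DEL x): {y=-13, z=5}
  after event 8 (t=45: INC z by 12): {y=-13, z=17}
  after event 9 (t=54: INC x by 9): {x=9, y=-13, z=17}
  after event 10 (t=61: INC z by 7): {x=9, y=-13, z=24}
  after event 11 (t=63: SET z = 46): {x=9, y=-13, z=46}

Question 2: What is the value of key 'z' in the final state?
Answer: 46

Derivation:
Track key 'z' through all 11 events:
  event 1 (t=6: SET y = -4): z unchanged
  event 2 (t=10: DEC y by 7): z unchanged
  event 3 (t=15: SET y = 44): z unchanged
  event 4 (t=25: SET y = -13): z unchanged
  event 5 (t=31: DEC z by 2): z (absent) -> -2
  event 6 (t=36: INC z by 7): z -2 -> 5
  event 7 (t=41: DEL x): z unchanged
  event 8 (t=45: INC z by 12): z 5 -> 17
  event 9 (t=54: INC x by 9): z unchanged
  event 10 (t=61: INC z by 7): z 17 -> 24
  event 11 (t=63: SET z = 46): z 24 -> 46
Final: z = 46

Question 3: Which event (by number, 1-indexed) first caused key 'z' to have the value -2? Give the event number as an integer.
Looking for first event where z becomes -2:
  event 5: z (absent) -> -2  <-- first match

Answer: 5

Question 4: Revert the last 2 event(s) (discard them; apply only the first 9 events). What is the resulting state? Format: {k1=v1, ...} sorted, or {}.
Answer: {x=9, y=-13, z=17}

Derivation:
Keep first 9 events (discard last 2):
  after event 1 (t=6: SET y = -4): {y=-4}
  after event 2 (t=10: DEC y by 7): {y=-11}
  after event 3 (t=15: SET y = 44): {y=44}
  after event 4 (t=25: SET y = -13): {y=-13}
  after event 5 (t=31: DEC z by 2): {y=-13, z=-2}
  after event 6 (t=36: INC z by 7): {y=-13, z=5}
  after event 7 (t=41: DEL x): {y=-13, z=5}
  after event 8 (t=45: INC z by 12): {y=-13, z=17}
  after event 9 (t=54: INC x by 9): {x=9, y=-13, z=17}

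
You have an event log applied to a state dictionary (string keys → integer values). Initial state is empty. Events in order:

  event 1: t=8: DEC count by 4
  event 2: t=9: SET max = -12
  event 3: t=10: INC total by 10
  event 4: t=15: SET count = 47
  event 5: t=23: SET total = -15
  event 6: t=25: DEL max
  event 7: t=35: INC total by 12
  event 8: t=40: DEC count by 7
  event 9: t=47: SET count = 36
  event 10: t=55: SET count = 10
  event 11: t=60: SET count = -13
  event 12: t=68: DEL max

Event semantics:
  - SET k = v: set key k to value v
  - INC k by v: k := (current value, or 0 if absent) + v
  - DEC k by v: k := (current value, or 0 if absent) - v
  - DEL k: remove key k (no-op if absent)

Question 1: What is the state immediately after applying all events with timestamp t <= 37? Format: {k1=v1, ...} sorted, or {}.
Answer: {count=47, total=-3}

Derivation:
Apply events with t <= 37 (7 events):
  after event 1 (t=8: DEC count by 4): {count=-4}
  after event 2 (t=9: SET max = -12): {count=-4, max=-12}
  after event 3 (t=10: INC total by 10): {count=-4, max=-12, total=10}
  after event 4 (t=15: SET count = 47): {count=47, max=-12, total=10}
  after event 5 (t=23: SET total = -15): {count=47, max=-12, total=-15}
  after event 6 (t=25: DEL max): {count=47, total=-15}
  after event 7 (t=35: INC total by 12): {count=47, total=-3}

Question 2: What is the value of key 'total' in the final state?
Answer: -3

Derivation:
Track key 'total' through all 12 events:
  event 1 (t=8: DEC count by 4): total unchanged
  event 2 (t=9: SET max = -12): total unchanged
  event 3 (t=10: INC total by 10): total (absent) -> 10
  event 4 (t=15: SET count = 47): total unchanged
  event 5 (t=23: SET total = -15): total 10 -> -15
  event 6 (t=25: DEL max): total unchanged
  event 7 (t=35: INC total by 12): total -15 -> -3
  event 8 (t=40: DEC count by 7): total unchanged
  event 9 (t=47: SET count = 36): total unchanged
  event 10 (t=55: SET count = 10): total unchanged
  event 11 (t=60: SET count = -13): total unchanged
  event 12 (t=68: DEL max): total unchanged
Final: total = -3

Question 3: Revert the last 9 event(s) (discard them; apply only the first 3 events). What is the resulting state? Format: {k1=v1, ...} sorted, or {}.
Answer: {count=-4, max=-12, total=10}

Derivation:
Keep first 3 events (discard last 9):
  after event 1 (t=8: DEC count by 4): {count=-4}
  after event 2 (t=9: SET max = -12): {count=-4, max=-12}
  after event 3 (t=10: INC total by 10): {count=-4, max=-12, total=10}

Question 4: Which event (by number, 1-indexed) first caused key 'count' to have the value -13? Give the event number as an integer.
Answer: 11

Derivation:
Looking for first event where count becomes -13:
  event 1: count = -4
  event 2: count = -4
  event 3: count = -4
  event 4: count = 47
  event 5: count = 47
  event 6: count = 47
  event 7: count = 47
  event 8: count = 40
  event 9: count = 36
  event 10: count = 10
  event 11: count 10 -> -13  <-- first match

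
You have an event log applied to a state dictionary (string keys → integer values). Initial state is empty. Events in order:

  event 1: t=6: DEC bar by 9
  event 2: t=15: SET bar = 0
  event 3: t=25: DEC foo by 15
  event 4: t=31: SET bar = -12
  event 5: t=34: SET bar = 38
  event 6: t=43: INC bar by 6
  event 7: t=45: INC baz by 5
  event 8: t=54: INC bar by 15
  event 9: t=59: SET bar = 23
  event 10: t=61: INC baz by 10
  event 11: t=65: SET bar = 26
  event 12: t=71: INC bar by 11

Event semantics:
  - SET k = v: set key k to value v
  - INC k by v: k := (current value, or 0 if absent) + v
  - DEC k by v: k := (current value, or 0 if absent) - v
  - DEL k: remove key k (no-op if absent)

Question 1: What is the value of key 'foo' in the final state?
Track key 'foo' through all 12 events:
  event 1 (t=6: DEC bar by 9): foo unchanged
  event 2 (t=15: SET bar = 0): foo unchanged
  event 3 (t=25: DEC foo by 15): foo (absent) -> -15
  event 4 (t=31: SET bar = -12): foo unchanged
  event 5 (t=34: SET bar = 38): foo unchanged
  event 6 (t=43: INC bar by 6): foo unchanged
  event 7 (t=45: INC baz by 5): foo unchanged
  event 8 (t=54: INC bar by 15): foo unchanged
  event 9 (t=59: SET bar = 23): foo unchanged
  event 10 (t=61: INC baz by 10): foo unchanged
  event 11 (t=65: SET bar = 26): foo unchanged
  event 12 (t=71: INC bar by 11): foo unchanged
Final: foo = -15

Answer: -15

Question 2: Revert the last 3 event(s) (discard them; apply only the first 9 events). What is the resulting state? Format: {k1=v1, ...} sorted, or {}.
Keep first 9 events (discard last 3):
  after event 1 (t=6: DEC bar by 9): {bar=-9}
  after event 2 (t=15: SET bar = 0): {bar=0}
  after event 3 (t=25: DEC foo by 15): {bar=0, foo=-15}
  after event 4 (t=31: SET bar = -12): {bar=-12, foo=-15}
  after event 5 (t=34: SET bar = 38): {bar=38, foo=-15}
  after event 6 (t=43: INC bar by 6): {bar=44, foo=-15}
  after event 7 (t=45: INC baz by 5): {bar=44, baz=5, foo=-15}
  after event 8 (t=54: INC bar by 15): {bar=59, baz=5, foo=-15}
  after event 9 (t=59: SET bar = 23): {bar=23, baz=5, foo=-15}

Answer: {bar=23, baz=5, foo=-15}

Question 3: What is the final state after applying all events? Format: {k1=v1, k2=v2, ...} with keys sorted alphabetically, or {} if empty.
  after event 1 (t=6: DEC bar by 9): {bar=-9}
  after event 2 (t=15: SET bar = 0): {bar=0}
  after event 3 (t=25: DEC foo by 15): {bar=0, foo=-15}
  after event 4 (t=31: SET bar = -12): {bar=-12, foo=-15}
  after event 5 (t=34: SET bar = 38): {bar=38, foo=-15}
  after event 6 (t=43: INC bar by 6): {bar=44, foo=-15}
  after event 7 (t=45: INC baz by 5): {bar=44, baz=5, foo=-15}
  after event 8 (t=54: INC bar by 15): {bar=59, baz=5, foo=-15}
  after event 9 (t=59: SET bar = 23): {bar=23, baz=5, foo=-15}
  after event 10 (t=61: INC baz by 10): {bar=23, baz=15, foo=-15}
  after event 11 (t=65: SET bar = 26): {bar=26, baz=15, foo=-15}
  after event 12 (t=71: INC bar by 11): {bar=37, baz=15, foo=-15}

Answer: {bar=37, baz=15, foo=-15}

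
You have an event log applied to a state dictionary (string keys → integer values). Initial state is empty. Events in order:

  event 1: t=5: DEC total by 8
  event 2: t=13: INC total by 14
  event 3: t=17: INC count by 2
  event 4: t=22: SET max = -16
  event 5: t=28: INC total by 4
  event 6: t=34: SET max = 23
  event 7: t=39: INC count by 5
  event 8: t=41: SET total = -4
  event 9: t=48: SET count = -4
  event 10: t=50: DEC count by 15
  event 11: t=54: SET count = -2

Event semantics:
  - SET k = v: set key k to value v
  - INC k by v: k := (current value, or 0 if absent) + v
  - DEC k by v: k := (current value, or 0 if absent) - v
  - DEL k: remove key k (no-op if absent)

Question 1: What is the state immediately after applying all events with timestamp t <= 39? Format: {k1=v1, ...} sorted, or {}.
Answer: {count=7, max=23, total=10}

Derivation:
Apply events with t <= 39 (7 events):
  after event 1 (t=5: DEC total by 8): {total=-8}
  after event 2 (t=13: INC total by 14): {total=6}
  after event 3 (t=17: INC count by 2): {count=2, total=6}
  after event 4 (t=22: SET max = -16): {count=2, max=-16, total=6}
  after event 5 (t=28: INC total by 4): {count=2, max=-16, total=10}
  after event 6 (t=34: SET max = 23): {count=2, max=23, total=10}
  after event 7 (t=39: INC count by 5): {count=7, max=23, total=10}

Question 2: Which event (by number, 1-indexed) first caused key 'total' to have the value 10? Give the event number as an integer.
Looking for first event where total becomes 10:
  event 1: total = -8
  event 2: total = 6
  event 3: total = 6
  event 4: total = 6
  event 5: total 6 -> 10  <-- first match

Answer: 5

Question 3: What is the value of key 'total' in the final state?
Track key 'total' through all 11 events:
  event 1 (t=5: DEC total by 8): total (absent) -> -8
  event 2 (t=13: INC total by 14): total -8 -> 6
  event 3 (t=17: INC count by 2): total unchanged
  event 4 (t=22: SET max = -16): total unchanged
  event 5 (t=28: INC total by 4): total 6 -> 10
  event 6 (t=34: SET max = 23): total unchanged
  event 7 (t=39: INC count by 5): total unchanged
  event 8 (t=41: SET total = -4): total 10 -> -4
  event 9 (t=48: SET count = -4): total unchanged
  event 10 (t=50: DEC count by 15): total unchanged
  event 11 (t=54: SET count = -2): total unchanged
Final: total = -4

Answer: -4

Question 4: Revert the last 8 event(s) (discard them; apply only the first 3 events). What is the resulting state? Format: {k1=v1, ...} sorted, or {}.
Keep first 3 events (discard last 8):
  after event 1 (t=5: DEC total by 8): {total=-8}
  after event 2 (t=13: INC total by 14): {total=6}
  after event 3 (t=17: INC count by 2): {count=2, total=6}

Answer: {count=2, total=6}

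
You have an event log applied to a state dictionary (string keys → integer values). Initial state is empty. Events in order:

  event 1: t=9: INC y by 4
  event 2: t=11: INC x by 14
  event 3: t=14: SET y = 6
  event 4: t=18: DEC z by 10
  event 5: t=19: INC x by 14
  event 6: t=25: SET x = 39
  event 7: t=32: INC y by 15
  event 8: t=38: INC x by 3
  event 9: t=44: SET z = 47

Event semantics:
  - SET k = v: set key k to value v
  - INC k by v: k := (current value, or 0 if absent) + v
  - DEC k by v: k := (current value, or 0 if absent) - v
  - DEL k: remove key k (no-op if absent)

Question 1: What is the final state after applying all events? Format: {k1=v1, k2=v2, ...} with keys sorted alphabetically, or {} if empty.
Answer: {x=42, y=21, z=47}

Derivation:
  after event 1 (t=9: INC y by 4): {y=4}
  after event 2 (t=11: INC x by 14): {x=14, y=4}
  after event 3 (t=14: SET y = 6): {x=14, y=6}
  after event 4 (t=18: DEC z by 10): {x=14, y=6, z=-10}
  after event 5 (t=19: INC x by 14): {x=28, y=6, z=-10}
  after event 6 (t=25: SET x = 39): {x=39, y=6, z=-10}
  after event 7 (t=32: INC y by 15): {x=39, y=21, z=-10}
  after event 8 (t=38: INC x by 3): {x=42, y=21, z=-10}
  after event 9 (t=44: SET z = 47): {x=42, y=21, z=47}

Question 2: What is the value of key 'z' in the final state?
Track key 'z' through all 9 events:
  event 1 (t=9: INC y by 4): z unchanged
  event 2 (t=11: INC x by 14): z unchanged
  event 3 (t=14: SET y = 6): z unchanged
  event 4 (t=18: DEC z by 10): z (absent) -> -10
  event 5 (t=19: INC x by 14): z unchanged
  event 6 (t=25: SET x = 39): z unchanged
  event 7 (t=32: INC y by 15): z unchanged
  event 8 (t=38: INC x by 3): z unchanged
  event 9 (t=44: SET z = 47): z -10 -> 47
Final: z = 47

Answer: 47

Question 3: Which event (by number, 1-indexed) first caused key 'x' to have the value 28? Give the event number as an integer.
Looking for first event where x becomes 28:
  event 2: x = 14
  event 3: x = 14
  event 4: x = 14
  event 5: x 14 -> 28  <-- first match

Answer: 5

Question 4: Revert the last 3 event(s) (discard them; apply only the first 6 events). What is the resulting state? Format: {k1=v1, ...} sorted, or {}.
Keep first 6 events (discard last 3):
  after event 1 (t=9: INC y by 4): {y=4}
  after event 2 (t=11: INC x by 14): {x=14, y=4}
  after event 3 (t=14: SET y = 6): {x=14, y=6}
  after event 4 (t=18: DEC z by 10): {x=14, y=6, z=-10}
  after event 5 (t=19: INC x by 14): {x=28, y=6, z=-10}
  after event 6 (t=25: SET x = 39): {x=39, y=6, z=-10}

Answer: {x=39, y=6, z=-10}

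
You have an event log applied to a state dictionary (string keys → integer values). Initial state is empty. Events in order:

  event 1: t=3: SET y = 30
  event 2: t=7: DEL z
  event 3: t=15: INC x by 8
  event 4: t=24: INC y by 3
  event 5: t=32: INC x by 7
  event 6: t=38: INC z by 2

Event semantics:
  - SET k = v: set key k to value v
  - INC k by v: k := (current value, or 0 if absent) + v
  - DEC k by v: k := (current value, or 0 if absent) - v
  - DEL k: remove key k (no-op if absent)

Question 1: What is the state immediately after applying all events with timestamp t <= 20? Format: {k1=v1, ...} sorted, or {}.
Answer: {x=8, y=30}

Derivation:
Apply events with t <= 20 (3 events):
  after event 1 (t=3: SET y = 30): {y=30}
  after event 2 (t=7: DEL z): {y=30}
  after event 3 (t=15: INC x by 8): {x=8, y=30}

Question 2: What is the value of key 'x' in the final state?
Answer: 15

Derivation:
Track key 'x' through all 6 events:
  event 1 (t=3: SET y = 30): x unchanged
  event 2 (t=7: DEL z): x unchanged
  event 3 (t=15: INC x by 8): x (absent) -> 8
  event 4 (t=24: INC y by 3): x unchanged
  event 5 (t=32: INC x by 7): x 8 -> 15
  event 6 (t=38: INC z by 2): x unchanged
Final: x = 15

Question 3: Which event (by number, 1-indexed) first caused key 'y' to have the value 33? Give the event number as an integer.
Looking for first event where y becomes 33:
  event 1: y = 30
  event 2: y = 30
  event 3: y = 30
  event 4: y 30 -> 33  <-- first match

Answer: 4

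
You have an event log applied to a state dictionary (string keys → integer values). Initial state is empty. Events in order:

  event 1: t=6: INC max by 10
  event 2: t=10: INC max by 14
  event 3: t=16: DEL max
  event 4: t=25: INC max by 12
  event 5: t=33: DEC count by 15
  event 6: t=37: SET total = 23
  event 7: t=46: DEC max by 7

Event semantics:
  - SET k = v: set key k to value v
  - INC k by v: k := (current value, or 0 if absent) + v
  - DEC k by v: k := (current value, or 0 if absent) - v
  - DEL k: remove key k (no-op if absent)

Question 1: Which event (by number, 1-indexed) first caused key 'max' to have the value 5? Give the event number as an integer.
Answer: 7

Derivation:
Looking for first event where max becomes 5:
  event 1: max = 10
  event 2: max = 24
  event 3: max = (absent)
  event 4: max = 12
  event 5: max = 12
  event 6: max = 12
  event 7: max 12 -> 5  <-- first match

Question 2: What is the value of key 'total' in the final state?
Track key 'total' through all 7 events:
  event 1 (t=6: INC max by 10): total unchanged
  event 2 (t=10: INC max by 14): total unchanged
  event 3 (t=16: DEL max): total unchanged
  event 4 (t=25: INC max by 12): total unchanged
  event 5 (t=33: DEC count by 15): total unchanged
  event 6 (t=37: SET total = 23): total (absent) -> 23
  event 7 (t=46: DEC max by 7): total unchanged
Final: total = 23

Answer: 23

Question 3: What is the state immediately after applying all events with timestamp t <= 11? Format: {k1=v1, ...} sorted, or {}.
Answer: {max=24}

Derivation:
Apply events with t <= 11 (2 events):
  after event 1 (t=6: INC max by 10): {max=10}
  after event 2 (t=10: INC max by 14): {max=24}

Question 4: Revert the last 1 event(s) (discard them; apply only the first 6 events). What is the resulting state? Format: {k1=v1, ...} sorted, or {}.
Keep first 6 events (discard last 1):
  after event 1 (t=6: INC max by 10): {max=10}
  after event 2 (t=10: INC max by 14): {max=24}
  after event 3 (t=16: DEL max): {}
  after event 4 (t=25: INC max by 12): {max=12}
  after event 5 (t=33: DEC count by 15): {count=-15, max=12}
  after event 6 (t=37: SET total = 23): {count=-15, max=12, total=23}

Answer: {count=-15, max=12, total=23}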